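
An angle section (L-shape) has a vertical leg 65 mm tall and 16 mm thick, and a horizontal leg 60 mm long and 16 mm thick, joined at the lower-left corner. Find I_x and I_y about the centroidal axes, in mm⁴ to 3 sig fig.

Decompose the section into non-overlapping parts with the origin at the bottom-left of its bounding rectangle.
Vertical leg: 16 × 65, A = 1 040 mm², y = 32.5 mm, Ī = 366 167 mm⁴.
Horizontal leg (remainder): 44 × 16, A = 704 mm², y = 8 mm, Ī = 15 019 mm⁴.
Centroid: ȳ = ΣA·y / ΣA = 22.61 mm.
Transfer each piece to the centroidal x-axis using Ī + A·d² with d = y − 22.61:
  vertical leg: d = 9.8899 mm → contributes +467 889 mm⁴
  horizontal leg (remainder): d = -14.61 mm → contributes +165 291 mm⁴
Total I = 633 180 mm⁴.
For the y-axis: x̄ = 20.11 mm.
Repeating about the centroidal y-axis gives I_y = 513 600 mm⁴.

I_x ≈ 6.33 × 10⁵ mm⁴, I_y ≈ 5.14 × 10⁵ mm⁴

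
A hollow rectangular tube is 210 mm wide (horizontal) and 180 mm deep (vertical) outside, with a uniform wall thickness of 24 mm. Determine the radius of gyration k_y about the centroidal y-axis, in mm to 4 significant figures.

Split into non-overlapping primitives; take the origin at the lower-left of the bounding box.
Outer rectangle: 210 × 180, A = 37 800 mm², x = 105 mm, Ī = 138 915 000 mm⁴.
Inner void (subtracted): 162 × 132, A = 21 384 mm², x = 105 mm, Ī = 46 766 808 mm⁴.
By symmetry the centroid is at mid-width, x̄ = 105 mm.
All pieces are centred on the centroidal y-axis, so I = ΣĪ (holes subtracted) = 92 148 192 mm⁴.
Radius of gyration: k = √(I/A) = √(92 148 192 / 16 416) = 74.9221 mm.

k_y ≈ 74.92 mm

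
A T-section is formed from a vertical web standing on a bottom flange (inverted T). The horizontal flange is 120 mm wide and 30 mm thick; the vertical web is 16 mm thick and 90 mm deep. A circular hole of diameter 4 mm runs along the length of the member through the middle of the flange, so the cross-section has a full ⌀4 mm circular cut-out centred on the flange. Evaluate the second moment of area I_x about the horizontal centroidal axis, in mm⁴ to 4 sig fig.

I_x ≈ 4.941 × 10⁶ mm⁴

Break the section into simple shapes (no overlaps), measuring from the bottom-left corner of the bounding box.
Flange: 120 × 30, A = 3 600 mm², y = 15 mm, Ī = 270 000 mm⁴.
Web: 16 × 90, A = 1 440 mm², y = 75 mm, Ī = 972 000 mm⁴.
Hole (subtracted): ⌀4, A = 12.5664 mm², y = 15 mm, Ī = 12.5664 mm⁴.
Centroid: ȳ = ΣA·y / ΣA = 32.1857 mm.
Transfer each piece to the horizontal centroidal axis using Ī + A·d² with d = y − 32.1857:
  flange: d = -17.1857 mm → contributes +1 333 255 mm⁴
  web: d = 42.8143 mm → contributes +3 611 612 mm⁴
  hole: d = -17.1857 mm → contributes −3724.03 mm⁴
Total I = 4 941 142 mm⁴.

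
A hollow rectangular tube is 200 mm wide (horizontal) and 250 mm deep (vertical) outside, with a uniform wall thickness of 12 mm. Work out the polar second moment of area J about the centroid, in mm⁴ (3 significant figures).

Treat the section as a set of non-overlapping primitives; coordinates are from the bounding-box lower-left.
Outer rectangle: 200 × 250, A = 50 000 mm², y = 125 mm, Ī = 260 416 667 mm⁴.
Inner void (subtracted): 176 × 226, A = 39 776 mm², y = 125 mm, Ī = 169 299 915 mm⁴.
By symmetry the centroid is at mid-height, ȳ = 125 mm.
All pieces are centred on the centroidal x-axis, so I = ΣĪ (holes subtracted) = 91 116 752 mm⁴.
Repeating about the centroidal y-axis gives I_y = 63 991 552 mm⁴.
Polar second moment: J = I_x + I_y = 155 108 304 mm⁴.

J ≈ 1.55 × 10⁸ mm⁴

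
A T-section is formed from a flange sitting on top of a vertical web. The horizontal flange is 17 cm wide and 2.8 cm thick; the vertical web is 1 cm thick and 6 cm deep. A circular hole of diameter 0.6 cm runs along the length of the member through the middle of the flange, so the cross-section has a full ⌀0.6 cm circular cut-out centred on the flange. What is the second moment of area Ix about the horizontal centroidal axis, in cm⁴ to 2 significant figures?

Ix ≈ 150 cm⁴

Decompose the section into non-overlapping parts with the origin at the bottom-left of its bounding rectangle.
Flange: 17 × 2.8, A = 47.6 cm², y = 7.4 cm, Ī = 31.1 cm⁴.
Web: 1 × 6, A = 6 cm², y = 3 cm, Ī = 18 cm⁴.
Hole (subtracted): ⌀0.6, A = 0.2827 cm², y = 7.4 cm, Ī = 0.006362 cm⁴.
Centroid: ȳ = ΣA·y / ΣA = 6.905 cm.
Transfer each piece to the horizontal centroidal axis using Ī + A·d² with d = y − 6.905:
  flange: d = 0.4951 cm → contributes +42.77 cm⁴
  web: d = -3.905 cm → contributes +109.5 cm⁴
  hole: d = 0.4951 cm → contributes −0.07568 cm⁴
Total I = 152.2 cm⁴.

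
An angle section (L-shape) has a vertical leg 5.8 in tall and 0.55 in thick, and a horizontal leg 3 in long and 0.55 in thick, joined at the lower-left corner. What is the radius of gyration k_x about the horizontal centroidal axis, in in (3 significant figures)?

k_x ≈ 1.85 in

Break the section into simple shapes (no overlaps), measuring from the bottom-left corner of the bounding box.
Vertical leg: 0.55 × 5.8, A = 3.19 in², y = 2.9 in, Ī = 8.9426 in⁴.
Horizontal leg (remainder): 2.45 × 0.55, A = 1.3475 in², y = 0.275 in, Ī = 0.033968 in⁴.
Centroid: ȳ = ΣA·y / ΣA = 2.1205 in.
Transfer each piece to the horizontal centroidal axis using Ī + A·d² with d = y − 2.1205:
  vertical leg: d = 0.77955 in → contributes +10.881 in⁴
  horizontal leg (remainder): d = -1.8455 in → contributes +4.6232 in⁴
Total I = 15.504 in⁴.
Radius of gyration: k = √(I/A) = √(15.504 / 4.5375) = 1.8485 in.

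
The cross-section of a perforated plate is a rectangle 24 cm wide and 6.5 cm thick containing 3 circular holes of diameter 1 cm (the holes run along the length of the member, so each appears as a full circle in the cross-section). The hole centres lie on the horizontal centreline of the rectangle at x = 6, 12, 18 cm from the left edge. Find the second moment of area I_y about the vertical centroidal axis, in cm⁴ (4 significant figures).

I_y ≈ 7431 cm⁴

Split into non-overlapping primitives; take the origin at the lower-left of the bounding box.
Plate: 24 × 6.5, A = 156 cm², x = 12 cm, Ī = 7 488 cm⁴.
Hole 1 (subtracted): ⌀1, A = 0.785398 cm², x = 6 cm, Ī = 0.0490874 cm⁴.
Hole 2 (subtracted): ⌀1, A = 0.785398 cm², x = 12 cm, Ī = 0.0490874 cm⁴.
Hole 3 (subtracted): ⌀1, A = 0.785398 cm², x = 18 cm, Ī = 0.0490874 cm⁴.
By symmetry the centroid is at mid-width, x̄ = 12 cm.
Transfer each piece to the vertical centroidal axis using Ī + A·d² with d = x − 12:
  plate: d = 0 cm → contributes +7 488 cm⁴
  hole 1: d = -6 cm → contributes −28.3234 cm⁴
  hole 2: d = 0 cm → contributes −0.0490874 cm⁴
  hole 3: d = 6 cm → contributes −28.3234 cm⁴
Total I = 7431.3 cm⁴.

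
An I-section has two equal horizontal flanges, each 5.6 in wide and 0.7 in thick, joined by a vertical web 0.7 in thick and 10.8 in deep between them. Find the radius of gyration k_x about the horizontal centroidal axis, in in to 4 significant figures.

k_x ≈ 4.650 in

Decompose the section into non-overlapping parts with the origin at the bottom-left of its bounding rectangle.
Bottom flange: 5.6 × 0.7, A = 3.92 in², y = 0.35 in, Ī = 0.160067 in⁴.
Web: 0.7 × 10.8, A = 7.56 in², y = 6.1 in, Ī = 73.4832 in⁴.
Top flange: 5.6 × 0.7, A = 3.92 in², y = 11.85 in, Ī = 0.160067 in⁴.
By symmetry the centroid is at mid-height, ȳ = 6.1 in.
Transfer each piece to the horizontal centroidal axis using Ī + A·d² with d = y − 6.1:
  bottom flange: d = -5.75 in → contributes +129.765 in⁴
  web: d = 0 in → contributes +73.4832 in⁴
  top flange: d = 5.75 in → contributes +129.765 in⁴
Total I = 333.013 in⁴.
Radius of gyration: k = √(I/A) = √(333.013 / 15.4) = 4.65019 in.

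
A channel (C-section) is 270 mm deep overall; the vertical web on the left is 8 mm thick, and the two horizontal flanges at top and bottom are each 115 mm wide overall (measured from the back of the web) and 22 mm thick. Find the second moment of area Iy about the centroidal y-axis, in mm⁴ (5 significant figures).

Treat the section as a set of non-overlapping primitives; coordinates are from the bounding-box lower-left.
Web: 8 × 270, A = 2 160 mm², x = 4 mm, Ī = 11 520 mm⁴.
Top flange (beyond web): 107 × 22, A = 2 354 mm², x = 61.5 mm, Ī = 2 245 912 mm⁴.
Bottom flange (beyond web): 107 × 22, A = 2 354 mm², x = 61.5 mm, Ī = 2 245 912 mm⁴.
Centroid: x̄ = ΣA·x / ΣA = 43.41613 mm.
Transfer each piece to the centroidal y-axis using Ī + A·d² with d = x − 43.41613:
  web: d = -39.41613 mm → contributes +3 367 364 mm⁴
  top flange (beyond web): d = 18.08387 mm → contributes +3 015 732 mm⁴
  bottom flange (beyond web): d = 18.08387 mm → contributes +3 015 732 mm⁴
Total I = 9 398 828 mm⁴.

Iy ≈ 9.3988 × 10⁶ mm⁴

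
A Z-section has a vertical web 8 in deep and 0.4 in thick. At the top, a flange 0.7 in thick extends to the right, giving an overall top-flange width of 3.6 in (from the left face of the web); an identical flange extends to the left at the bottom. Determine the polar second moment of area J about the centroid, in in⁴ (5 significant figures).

Decompose the section into non-overlapping parts with the origin at the bottom-left of its bounding rectangle.
Web: 0.4 × 8, A = 3.2 in², y = 4 in, Ī = 17.06667 in⁴.
Top flange (beyond web): 3.2 × 0.7, A = 2.24 in², y = 7.65 in, Ī = 0.09146667 in⁴.
Bottom flange (beyond web): 3.2 × 0.7, A = 2.24 in², y = 0.35 in, Ī = 0.09146667 in⁴.
Centroid: ȳ = ΣA·y / ΣA = 4 in.
Transfer each piece to the centroidal x-axis using Ī + A·d² with d = y − 4:
  web: d = 0 in → contributes +17.06667 in⁴
  top flange (beyond web): d = 3.65 in → contributes +29.93387 in⁴
  bottom flange (beyond web): d = -3.65 in → contributes +29.93387 in⁴
Total I = 76.9344 in⁴.
For the y-axis: x̄ = 3.4 in.
Repeating about the centroidal y-axis gives I_y = 18.3808 in⁴.
Polar second moment: J = I_x + I_y = 95.3152 in⁴.

J ≈ 95.315 in⁴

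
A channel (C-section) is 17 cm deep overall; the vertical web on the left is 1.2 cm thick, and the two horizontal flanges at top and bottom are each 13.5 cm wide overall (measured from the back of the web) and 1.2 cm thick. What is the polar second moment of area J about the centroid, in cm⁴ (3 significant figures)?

Decompose the section into non-overlapping parts with the origin at the bottom-left of its bounding rectangle.
Web: 1.2 × 17, A = 20.4 cm², y = 8.5 cm, Ī = 491.3 cm⁴.
Top flange (beyond web): 12.3 × 1.2, A = 14.76 cm², y = 16.4 cm, Ī = 1.7712 cm⁴.
Bottom flange (beyond web): 12.3 × 1.2, A = 14.76 cm², y = 0.6 cm, Ī = 1.7712 cm⁴.
By symmetry the centroid is at mid-height, ȳ = 8.5 cm.
Transfer each piece to the centroidal x-axis using Ī + A·d² with d = y − 8.5:
  web: d = 0 cm → contributes +491.3 cm⁴
  top flange (beyond web): d = 7.9 cm → contributes +922.94 cm⁴
  bottom flange (beyond web): d = -7.9 cm → contributes +922.94 cm⁴
Total I = 2337.2 cm⁴.
For the y-axis: x̄ = 4.5916 cm.
Repeating about the centroidal y-axis gives I_y = 924.26 cm⁴.
Polar second moment: J = I_x + I_y = 3261.4 cm⁴.

J ≈ 3260 cm⁴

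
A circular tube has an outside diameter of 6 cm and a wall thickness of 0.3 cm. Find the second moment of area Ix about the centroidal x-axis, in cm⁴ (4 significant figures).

Ix ≈ 21.88 cm⁴

Split into non-overlapping primitives; take the origin at the lower-left of the bounding box.
Outer circle: ⌀6, A = 28.2743 cm², y = 3 cm, Ī = 63.6173 cm⁴.
Bore (subtracted): ⌀5.4, A = 22.9022 cm², y = 3 cm, Ī = 41.7393 cm⁴.
By symmetry the centroid is at mid-height, ȳ = 3 cm.
All pieces are centred on the centroidal x-axis, so I = ΣĪ (holes subtracted) = 21.878 cm⁴.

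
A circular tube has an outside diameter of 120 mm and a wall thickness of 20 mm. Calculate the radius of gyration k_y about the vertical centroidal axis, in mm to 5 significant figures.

Break the section into simple shapes (no overlaps), measuring from the bottom-left corner of the bounding box.
Outer circle: ⌀120, A = 11309.73 mm², x = 60 mm, Ī = 10 178 760 mm⁴.
Bore (subtracted): ⌀80, A = 5026.548 mm², x = 60 mm, Ī = 2 010 619 mm⁴.
By symmetry the centroid is at mid-width, x̄ = 60 mm.
All pieces are centred on the vertical centroidal axis, so I = ΣĪ (holes subtracted) = 8 168 141 mm⁴.
Radius of gyration: k = √(I/A) = √(8 168 141 / 6283.185) = 36.05551 mm.

k_y ≈ 36.056 mm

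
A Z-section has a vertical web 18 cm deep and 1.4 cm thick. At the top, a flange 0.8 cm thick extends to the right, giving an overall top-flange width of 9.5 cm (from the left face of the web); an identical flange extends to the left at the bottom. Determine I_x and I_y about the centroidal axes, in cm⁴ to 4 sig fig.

Treat the section as a set of non-overlapping primitives; coordinates are from the bounding-box lower-left.
Web: 1.4 × 18, A = 25.2 cm², y = 9 cm, Ī = 680.4 cm⁴.
Top flange (beyond web): 8.1 × 0.8, A = 6.48 cm², y = 17.6 cm, Ī = 0.3456 cm⁴.
Bottom flange (beyond web): 8.1 × 0.8, A = 6.48 cm², y = 0.4 cm, Ī = 0.3456 cm⁴.
Centroid: ȳ = ΣA·y / ΣA = 9 cm.
Transfer each piece to the centroidal x-axis using Ī + A·d² with d = y − 9:
  web: d = 0 cm → contributes +680.4 cm⁴
  top flange (beyond web): d = 8.6 cm → contributes +479.606 cm⁴
  bottom flange (beyond web): d = -8.6 cm → contributes +479.606 cm⁴
Total I = 1639.61 cm⁴.
For the y-axis: x̄ = 8.8 cm.
Repeating about the centroidal y-axis gives I_y = 367.385 cm⁴.

I_x ≈ 1640 cm⁴, I_y ≈ 367.4 cm⁴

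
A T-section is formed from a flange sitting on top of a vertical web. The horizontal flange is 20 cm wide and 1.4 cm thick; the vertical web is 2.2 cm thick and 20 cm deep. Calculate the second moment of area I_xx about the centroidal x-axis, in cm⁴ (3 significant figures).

Break the section into simple shapes (no overlaps), measuring from the bottom-left corner of the bounding box.
Flange: 20 × 1.4, A = 28 cm², y = 20.7 cm, Ī = 4.5733 cm⁴.
Web: 2.2 × 20, A = 44 cm², y = 10 cm, Ī = 1466.7 cm⁴.
Centroid: ȳ = ΣA·y / ΣA = 14.161 cm.
Transfer each piece to the centroidal x-axis using Ī + A·d² with d = y − 14.161:
  flange: d = 6.5389 cm → contributes +1201.8 cm⁴
  web: d = -4.1611 cm → contributes +2228.5 cm⁴
Total I = 3430.3 cm⁴.

I_xx ≈ 3430 cm⁴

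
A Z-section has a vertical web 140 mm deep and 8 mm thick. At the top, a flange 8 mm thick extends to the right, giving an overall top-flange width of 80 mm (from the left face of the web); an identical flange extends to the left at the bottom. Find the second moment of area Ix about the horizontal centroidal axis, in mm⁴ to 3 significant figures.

Ix ≈ 6.85 × 10⁶ mm⁴

Treat the section as a set of non-overlapping primitives; coordinates are from the bounding-box lower-left.
Web: 8 × 140, A = 1 120 mm², y = 70 mm, Ī = 1 829 333 mm⁴.
Top flange (beyond web): 72 × 8, A = 576 mm², y = 136 mm, Ī = 3 072 mm⁴.
Bottom flange (beyond web): 72 × 8, A = 576 mm², y = 4 mm, Ī = 3 072 mm⁴.
Centroid: ȳ = ΣA·y / ΣA = 70 mm.
Transfer each piece to the horizontal centroidal axis using Ī + A·d² with d = y − 70:
  web: d = 0 mm → contributes +1 829 333 mm⁴
  top flange (beyond web): d = 66 mm → contributes +2 512 128 mm⁴
  bottom flange (beyond web): d = -66 mm → contributes +2 512 128 mm⁴
Total I = 6 853 589 mm⁴.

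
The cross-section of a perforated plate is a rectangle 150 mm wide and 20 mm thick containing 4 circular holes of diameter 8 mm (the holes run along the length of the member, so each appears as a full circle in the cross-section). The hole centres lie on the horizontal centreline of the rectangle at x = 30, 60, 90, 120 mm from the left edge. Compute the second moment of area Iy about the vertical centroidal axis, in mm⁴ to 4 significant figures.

Break the section into simple shapes (no overlaps), measuring from the bottom-left corner of the bounding box.
Plate: 150 × 20, A = 3 000 mm², x = 75 mm, Ī = 5 625 000 mm⁴.
Hole 1 (subtracted): ⌀8, A = 50.2655 mm², x = 30 mm, Ī = 201.062 mm⁴.
Hole 2 (subtracted): ⌀8, A = 50.2655 mm², x = 60 mm, Ī = 201.062 mm⁴.
Hole 3 (subtracted): ⌀8, A = 50.2655 mm², x = 90 mm, Ī = 201.062 mm⁴.
Hole 4 (subtracted): ⌀8, A = 50.2655 mm², x = 120 mm, Ī = 201.062 mm⁴.
By symmetry the centroid is at mid-width, x̄ = 75 mm.
Transfer each piece to the vertical centroidal axis using Ī + A·d² with d = x − 75:
  plate: d = 0 mm → contributes +5 625 000 mm⁴
  hole 1: d = -45 mm → contributes −101 989 mm⁴
  hole 2: d = -15 mm → contributes −11510.8 mm⁴
  hole 3: d = 15 mm → contributes −11510.8 mm⁴
  hole 4: d = 45 mm → contributes −101 989 mm⁴
Total I = 5 398 001 mm⁴.

Iy ≈ 5.398 × 10⁶ mm⁴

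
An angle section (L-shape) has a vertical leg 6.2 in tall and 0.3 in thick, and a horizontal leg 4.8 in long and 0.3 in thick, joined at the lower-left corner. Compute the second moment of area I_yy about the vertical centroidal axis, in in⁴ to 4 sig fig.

Decompose the section into non-overlapping parts with the origin at the bottom-left of its bounding rectangle.
Vertical leg: 0.3 × 6.2, A = 1.86 in², x = 0.15 in, Ī = 0.01395 in⁴.
Horizontal leg (remainder): 4.5 × 0.3, A = 1.35 in², x = 2.55 in, Ī = 2.27813 in⁴.
Centroid: x̄ = ΣA·x / ΣA = 1.15935 in.
Transfer each piece to the vertical centroidal axis using Ī + A·d² with d = x − 1.15935:
  vertical leg: d = -1.00935 in → contributes +1.90888 in⁴
  horizontal leg (remainder): d = 1.39065 in → contributes +4.88892 in⁴
Total I = 6.79779 in⁴.

I_yy ≈ 6.798 in⁴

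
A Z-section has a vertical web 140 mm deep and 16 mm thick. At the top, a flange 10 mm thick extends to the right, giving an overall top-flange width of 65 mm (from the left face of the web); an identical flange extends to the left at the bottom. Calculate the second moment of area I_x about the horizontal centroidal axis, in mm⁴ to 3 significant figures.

Split into non-overlapping primitives; take the origin at the lower-left of the bounding box.
Web: 16 × 140, A = 2 240 mm², y = 70 mm, Ī = 3 658 667 mm⁴.
Top flange (beyond web): 49 × 10, A = 490 mm², y = 135 mm, Ī = 4083.3 mm⁴.
Bottom flange (beyond web): 49 × 10, A = 490 mm², y = 5 mm, Ī = 4083.3 mm⁴.
Centroid: ȳ = ΣA·y / ΣA = 70 mm.
Transfer each piece to the horizontal centroidal axis using Ī + A·d² with d = y − 70:
  web: d = 0 mm → contributes +3 658 667 mm⁴
  top flange (beyond web): d = 65 mm → contributes +2 074 333 mm⁴
  bottom flange (beyond web): d = -65 mm → contributes +2 074 333 mm⁴
Total I = 7 807 333 mm⁴.

I_x ≈ 7.81 × 10⁶ mm⁴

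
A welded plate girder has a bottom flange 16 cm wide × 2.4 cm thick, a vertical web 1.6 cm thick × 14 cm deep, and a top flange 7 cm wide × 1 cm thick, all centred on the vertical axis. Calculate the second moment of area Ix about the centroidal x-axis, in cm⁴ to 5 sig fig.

Treat the section as a set of non-overlapping primitives; coordinates are from the bounding-box lower-left.
Bottom plate: 16 × 2.4, A = 38.4 cm², y = 1.2 cm, Ī = 18.432 cm⁴.
Web plate: 1.6 × 14, A = 22.4 cm², y = 9.4 cm, Ī = 365.8667 cm⁴.
Top plate: 7 × 1, A = 7 cm², y = 16.9 cm, Ī = 0.5833333 cm⁴.
Centroid: ȳ = ΣA·y / ΣA = 5.530088 cm.
Transfer each piece to the centroidal x-axis using Ī + A·d² with d = y − 5.530088:
  bottom plate: d = -4.330088 cm → contributes +738.4192 cm⁴
  web plate: d = 3.869912 cm → contributes +701.3339 cm⁴
  top plate: d = 11.36991 cm → contributes +905.5075 cm⁴
Total I = 2345.261 cm⁴.

Ix ≈ 2345.3 cm⁴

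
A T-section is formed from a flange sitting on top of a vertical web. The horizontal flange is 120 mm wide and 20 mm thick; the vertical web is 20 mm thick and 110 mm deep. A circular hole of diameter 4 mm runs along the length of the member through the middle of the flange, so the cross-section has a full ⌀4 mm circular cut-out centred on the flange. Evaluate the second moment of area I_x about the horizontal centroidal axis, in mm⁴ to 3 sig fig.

I_x ≈ 7.14 × 10⁶ mm⁴

Break the section into simple shapes (no overlaps), measuring from the bottom-left corner of the bounding box.
Flange: 120 × 20, A = 2 400 mm², y = 120 mm, Ī = 80 000 mm⁴.
Web: 20 × 110, A = 2 200 mm², y = 55 mm, Ī = 2 218 333 mm⁴.
Hole (subtracted): ⌀4, A = 12.566 mm², y = 120 mm, Ī = 12.566 mm⁴.
Centroid: ȳ = ΣA·y / ΣA = 88.828 mm.
Transfer each piece to the horizontal centroidal axis using Ī + A·d² with d = y − 88.828:
  flange: d = 31.172 mm → contributes +2 412 082 mm⁴
  web: d = -33.828 mm → contributes +4 735 850 mm⁴
  hole: d = 31.172 mm → contributes −12 223 mm⁴
Total I = 7 135 709 mm⁴.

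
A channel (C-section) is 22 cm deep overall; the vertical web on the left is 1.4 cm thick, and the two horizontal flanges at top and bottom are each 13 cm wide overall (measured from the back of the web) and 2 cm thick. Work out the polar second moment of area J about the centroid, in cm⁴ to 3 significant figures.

J ≈ 7210 cm⁴

Split into non-overlapping primitives; take the origin at the lower-left of the bounding box.
Web: 1.4 × 22, A = 30.8 cm², y = 11 cm, Ī = 1242.3 cm⁴.
Top flange (beyond web): 11.6 × 2, A = 23.2 cm², y = 21 cm, Ī = 7.7333 cm⁴.
Bottom flange (beyond web): 11.6 × 2, A = 23.2 cm², y = 1 cm, Ī = 7.7333 cm⁴.
By symmetry the centroid is at mid-height, ȳ = 11 cm.
Transfer each piece to the centroidal x-axis using Ī + A·d² with d = y − 11:
  web: d = 0 cm → contributes +1242.3 cm⁴
  top flange (beyond web): d = 10 cm → contributes +2327.7 cm⁴
  bottom flange (beyond web): d = -10 cm → contributes +2327.7 cm⁴
Total I = 5897.7 cm⁴.
For the y-axis: x̄ = 4.6067 cm.
Repeating about the centroidal y-axis gives I_y = 1307.5 cm⁴.
Polar second moment: J = I_x + I_y = 7205.2 cm⁴.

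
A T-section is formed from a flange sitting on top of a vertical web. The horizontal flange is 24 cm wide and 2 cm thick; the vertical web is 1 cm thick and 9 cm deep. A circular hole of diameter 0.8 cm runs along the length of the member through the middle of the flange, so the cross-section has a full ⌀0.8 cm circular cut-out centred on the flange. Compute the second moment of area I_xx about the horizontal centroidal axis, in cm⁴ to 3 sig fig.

Split into non-overlapping primitives; take the origin at the lower-left of the bounding box.
Flange: 24 × 2, A = 48 cm², y = 10 cm, Ī = 16 cm⁴.
Web: 1 × 9, A = 9 cm², y = 4.5 cm, Ī = 60.75 cm⁴.
Hole (subtracted): ⌀0.8, A = 0.50265 cm², y = 10 cm, Ī = 0.020106 cm⁴.
Centroid: ȳ = ΣA·y / ΣA = 9.1239 cm.
Transfer each piece to the horizontal centroidal axis using Ī + A·d² with d = y − 9.1239:
  flange: d = 0.87615 cm → contributes +52.846 cm⁴
  web: d = -4.6239 cm → contributes +253.17 cm⁴
  hole: d = 0.87615 cm → contributes −0.40596 cm⁴
Total I = 305.61 cm⁴.

I_xx ≈ 306 cm⁴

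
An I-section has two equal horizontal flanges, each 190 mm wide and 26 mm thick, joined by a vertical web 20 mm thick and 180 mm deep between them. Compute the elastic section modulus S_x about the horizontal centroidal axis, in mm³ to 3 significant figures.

Break the section into simple shapes (no overlaps), measuring from the bottom-left corner of the bounding box.
Bottom flange: 190 × 26, A = 4 940 mm², y = 13 mm, Ī = 278 287 mm⁴.
Web: 20 × 180, A = 3 600 mm², y = 116 mm, Ī = 9 720 000 mm⁴.
Top flange: 190 × 26, A = 4 940 mm², y = 219 mm, Ī = 278 287 mm⁴.
By symmetry the centroid is at mid-height, ȳ = 116 mm.
Transfer each piece to the horizontal centroidal axis using Ī + A·d² with d = y − 116:
  bottom flange: d = -103 mm → contributes +52 686 747 mm⁴
  web: d = 0 mm → contributes +9 720 000 mm⁴
  top flange: d = 103 mm → contributes +52 686 747 mm⁴
Total I = 115 093 493 mm⁴.
Extreme fibre distance c = 116 mm; S = I/c = 992 185 mm³.

S_x ≈ 9.92 × 10⁵ mm³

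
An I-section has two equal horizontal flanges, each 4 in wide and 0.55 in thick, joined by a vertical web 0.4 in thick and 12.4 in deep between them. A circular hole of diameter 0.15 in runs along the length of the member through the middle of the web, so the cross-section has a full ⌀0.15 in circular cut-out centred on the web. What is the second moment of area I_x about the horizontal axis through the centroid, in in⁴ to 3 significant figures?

Treat the section as a set of non-overlapping primitives; coordinates are from the bounding-box lower-left.
Bottom flange: 4 × 0.55, A = 2.2 in², y = 0.275 in, Ī = 0.055458 in⁴.
Web: 0.4 × 12.4, A = 4.96 in², y = 6.75 in, Ī = 63.554 in⁴.
Top flange: 4 × 0.55, A = 2.2 in², y = 13.225 in, Ī = 0.055458 in⁴.
Hole (subtracted): ⌀0.15, A = 0.017671 in², y = 6.75 in, Ī = 0.00002485 in⁴.
By symmetry the centroid is at mid-height, ȳ = 6.75 in.
Transfer each piece to the horizontal axis through the centroid using Ī + A·d² with d = y − 6.75:
  bottom flange: d = -6.475 in → contributes +92.292 in⁴
  web: d = 0 in → contributes +63.554 in⁴
  top flange: d = 6.475 in → contributes +92.292 in⁴
  hole: d = 0 in → contributes −0.00002485 in⁴
Total I = 248.14 in⁴.

I_x ≈ 248 in⁴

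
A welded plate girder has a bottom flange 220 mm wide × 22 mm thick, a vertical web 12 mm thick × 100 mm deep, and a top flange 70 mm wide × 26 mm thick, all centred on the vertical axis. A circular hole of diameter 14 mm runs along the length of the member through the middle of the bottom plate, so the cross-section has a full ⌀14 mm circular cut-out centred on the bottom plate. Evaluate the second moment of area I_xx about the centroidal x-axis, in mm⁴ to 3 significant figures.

I_xx ≈ 2.22 × 10⁷ mm⁴

Break the section into simple shapes (no overlaps), measuring from the bottom-left corner of the bounding box.
Bottom plate: 220 × 22, A = 4 840 mm², y = 11 mm, Ī = 195 213 mm⁴.
Web plate: 12 × 100, A = 1 200 mm², y = 72 mm, Ī = 1 000 000 mm⁴.
Top plate: 70 × 26, A = 1 820 mm², y = 135 mm, Ī = 102 527 mm⁴.
Hole (subtracted): ⌀14, A = 153.94 mm², y = 11 mm, Ī = 1885.7 mm⁴.
Centroid: ȳ = ΣA·y / ΣA = 49.785 mm.
Transfer each piece to the centroidal x-axis using Ī + A·d² with d = y − 49.785:
  bottom plate: d = -38.785 mm → contributes +7 475 929 mm⁴
  web plate: d = 22.215 mm → contributes +1 592 205 mm⁴
  top plate: d = 85.215 mm → contributes +13 318 616 mm⁴
  hole: d = -38.785 mm → contributes −233 452 mm⁴
Total I = 22 153 298 mm⁴.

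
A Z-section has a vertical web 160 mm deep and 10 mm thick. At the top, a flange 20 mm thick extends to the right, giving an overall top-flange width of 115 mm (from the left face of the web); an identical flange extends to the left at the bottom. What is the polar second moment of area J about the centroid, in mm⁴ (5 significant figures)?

Decompose the section into non-overlapping parts with the origin at the bottom-left of its bounding rectangle.
Web: 10 × 160, A = 1 600 mm², y = 80 mm, Ī = 3 413 333 mm⁴.
Top flange (beyond web): 105 × 20, A = 2 100 mm², y = 150 mm, Ī = 70 000 mm⁴.
Bottom flange (beyond web): 105 × 20, A = 2 100 mm², y = 10 mm, Ī = 70 000 mm⁴.
Centroid: ȳ = ΣA·y / ΣA = 80 mm.
Transfer each piece to the centroidal x-axis using Ī + A·d² with d = y − 80:
  web: d = 0 mm → contributes +3 413 333 mm⁴
  top flange (beyond web): d = 70 mm → contributes +10 360 000 mm⁴
  bottom flange (beyond web): d = -70 mm → contributes +10 360 000 mm⁴
Total I = 24 133 333 mm⁴.
For the y-axis: x̄ = 110 mm.
Repeating about the centroidal y-axis gives I_y = 17 758 333 mm⁴.
Polar second moment: J = I_x + I_y = 41 891 667 mm⁴.

J ≈ 4.1892 × 10⁷ mm⁴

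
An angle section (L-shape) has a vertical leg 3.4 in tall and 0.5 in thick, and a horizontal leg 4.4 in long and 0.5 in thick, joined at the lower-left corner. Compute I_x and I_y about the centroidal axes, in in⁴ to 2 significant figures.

I_x ≈ 3.6 in⁴, I_y ≈ 6.9 in⁴

Treat the section as a set of non-overlapping primitives; coordinates are from the bounding-box lower-left.
Vertical leg: 0.5 × 3.4, A = 1.7 in², y = 1.7 in, Ī = 1.638 in⁴.
Horizontal leg (remainder): 3.9 × 0.5, A = 1.95 in², y = 0.25 in, Ī = 0.04063 in⁴.
Centroid: ȳ = ΣA·y / ΣA = 0.9253 in.
Transfer each piece to the centroidal x-axis using Ī + A·d² with d = y − 0.9253:
  vertical leg: d = 0.7747 in → contributes +2.658 in⁴
  horizontal leg (remainder): d = -0.6753 in → contributes +0.93 in⁴
Total I = 3.588 in⁴.
For the y-axis: x̄ = 1.425 in.
Repeating about the centroidal y-axis gives I_y = 6.903 in⁴.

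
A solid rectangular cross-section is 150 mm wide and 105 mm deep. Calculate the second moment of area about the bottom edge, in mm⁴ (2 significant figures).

The section: 150 × 105, A = 15 750 mm², y = 52.5 mm, Ī = 14 470 313 mm⁴.
Transfer it to the bottom edge using Ī + A·d² with d = y − 0:
  the section: d = 52.5 mm → contributes +57 881 250 mm⁴
Total I = 57 881 250 mm⁴.

I_base ≈ 5.8 × 10⁷ mm⁴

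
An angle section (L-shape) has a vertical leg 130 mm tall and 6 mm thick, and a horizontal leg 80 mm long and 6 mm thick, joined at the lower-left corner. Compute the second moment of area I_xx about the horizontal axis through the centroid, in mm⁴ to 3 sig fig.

I_xx ≈ 2.19 × 10⁶ mm⁴

Decompose the section into non-overlapping parts with the origin at the bottom-left of its bounding rectangle.
Vertical leg: 6 × 130, A = 780 mm², y = 65 mm, Ī = 1 098 500 mm⁴.
Horizontal leg (remainder): 74 × 6, A = 444 mm², y = 3 mm, Ī = 1 332 mm⁴.
Centroid: ȳ = ΣA·y / ΣA = 42.51 mm.
Transfer each piece to the horizontal axis through the centroid using Ī + A·d² with d = y − 42.51:
  vertical leg: d = 22.49 mm → contributes +1 493 031 mm⁴
  horizontal leg (remainder): d = -39.51 mm → contributes +694 427 mm⁴
Total I = 2 187 458 mm⁴.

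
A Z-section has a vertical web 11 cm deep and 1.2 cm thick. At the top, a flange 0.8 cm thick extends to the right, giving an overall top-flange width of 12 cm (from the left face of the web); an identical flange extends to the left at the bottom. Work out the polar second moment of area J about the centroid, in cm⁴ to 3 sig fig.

J ≈ 1380 cm⁴

Treat the section as a set of non-overlapping primitives; coordinates are from the bounding-box lower-left.
Web: 1.2 × 11, A = 13.2 cm², y = 5.5 cm, Ī = 133.1 cm⁴.
Top flange (beyond web): 10.8 × 0.8, A = 8.64 cm², y = 10.6 cm, Ī = 0.4608 cm⁴.
Bottom flange (beyond web): 10.8 × 0.8, A = 8.64 cm², y = 0.4 cm, Ī = 0.4608 cm⁴.
Centroid: ȳ = ΣA·y / ΣA = 5.5 cm.
Transfer each piece to the centroidal x-axis using Ī + A·d² with d = y − 5.5:
  web: d = 0 cm → contributes +133.1 cm⁴
  top flange (beyond web): d = 5.1 cm → contributes +225.19 cm⁴
  bottom flange (beyond web): d = -5.1 cm → contributes +225.19 cm⁴
Total I = 583.47 cm⁴.
For the y-axis: x̄ = 11.4 cm.
Repeating about the centroidal y-axis gives I_y = 791.63 cm⁴.
Polar second moment: J = I_x + I_y = 1375.1 cm⁴.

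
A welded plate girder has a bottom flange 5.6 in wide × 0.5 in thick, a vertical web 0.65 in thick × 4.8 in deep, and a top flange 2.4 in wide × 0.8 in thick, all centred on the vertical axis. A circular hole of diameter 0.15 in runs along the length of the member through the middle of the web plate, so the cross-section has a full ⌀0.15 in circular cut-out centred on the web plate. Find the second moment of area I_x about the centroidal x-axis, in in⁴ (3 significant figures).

I_x ≈ 40.3 in⁴

Treat the section as a set of non-overlapping primitives; coordinates are from the bounding-box lower-left.
Bottom plate: 5.6 × 0.5, A = 2.8 in², y = 0.25 in, Ī = 0.058333 in⁴.
Web plate: 0.65 × 4.8, A = 3.12 in², y = 2.9 in, Ī = 5.9904 in⁴.
Top plate: 2.4 × 0.8, A = 1.92 in², y = 5.7 in, Ī = 0.1024 in⁴.
Hole (subtracted): ⌀0.15, A = 0.017671 in², y = 2.9 in, Ī = 0.00002485 in⁴.
Centroid: ȳ = ΣA·y / ΣA = 2.6387 in.
Transfer each piece to the centroidal x-axis using Ī + A·d² with d = y − 2.6387:
  bottom plate: d = -2.3887 in → contributes +16.035 in⁴
  web plate: d = 0.2613 in → contributes +6.2034 in⁴
  top plate: d = 3.0613 in → contributes +18.096 in⁴
  hole: d = 0.2613 in → contributes −0.0012314 in⁴
Total I = 40.333 in⁴.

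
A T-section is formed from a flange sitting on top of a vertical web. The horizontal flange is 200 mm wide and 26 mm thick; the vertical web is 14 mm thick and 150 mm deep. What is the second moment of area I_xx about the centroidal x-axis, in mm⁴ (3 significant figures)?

Split into non-overlapping primitives; take the origin at the lower-left of the bounding box.
Flange: 200 × 26, A = 5 200 mm², y = 163 mm, Ī = 292 933 mm⁴.
Web: 14 × 150, A = 2 100 mm², y = 75 mm, Ī = 3 937 500 mm⁴.
Centroid: ȳ = ΣA·y / ΣA = 137.68 mm.
Transfer each piece to the centroidal x-axis using Ī + A·d² with d = y − 137.68:
  flange: d = 25.315 mm → contributes +3 625 367 mm⁴
  web: d = -62.685 mm → contributes +12 189 241 mm⁴
Total I = 15 814 609 mm⁴.

I_xx ≈ 1.58 × 10⁷ mm⁴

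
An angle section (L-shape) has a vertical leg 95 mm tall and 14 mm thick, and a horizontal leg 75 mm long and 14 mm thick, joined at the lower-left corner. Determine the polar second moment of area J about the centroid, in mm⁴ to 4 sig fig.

J ≈ 2.885 × 10⁶ mm⁴

Break the section into simple shapes (no overlaps), measuring from the bottom-left corner of the bounding box.
Vertical leg: 14 × 95, A = 1 330 mm², y = 47.5 mm, Ī = 1 000 271 mm⁴.
Horizontal leg (remainder): 61 × 14, A = 854 mm², y = 7 mm, Ī = 13948.7 mm⁴.
Centroid: ȳ = ΣA·y / ΣA = 31.6635 mm.
Transfer each piece to the centroidal x-axis using Ī + A·d² with d = y − 31.6635:
  vertical leg: d = 15.8365 mm → contributes +1 333 829 mm⁴
  horizontal leg (remainder): d = -24.6635 mm → contributes +533 425 mm⁴
Total I = 1 867 255 mm⁴.
For the y-axis: x̄ = 21.6635 mm.
Repeating about the centroidal y-axis gives I_y = 1 017 875 mm⁴.
Polar second moment: J = I_x + I_y = 2 885 129 mm⁴.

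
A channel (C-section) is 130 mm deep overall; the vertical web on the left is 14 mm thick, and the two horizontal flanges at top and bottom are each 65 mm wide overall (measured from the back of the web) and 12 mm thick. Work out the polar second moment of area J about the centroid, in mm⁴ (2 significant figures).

Split into non-overlapping primitives; take the origin at the lower-left of the bounding box.
Web: 14 × 130, A = 1 820 mm², y = 65 mm, Ī = 2 563 167 mm⁴.
Top flange (beyond web): 51 × 12, A = 612 mm², y = 124 mm, Ī = 7 344 mm⁴.
Bottom flange (beyond web): 51 × 12, A = 612 mm², y = 6 mm, Ī = 7 344 mm⁴.
By symmetry the centroid is at mid-height, ȳ = 65 mm.
Transfer each piece to the centroidal x-axis using Ī + A·d² with d = y − 65:
  web: d = 0 mm → contributes +2 563 167 mm⁴
  top flange (beyond web): d = 59 mm → contributes +2 137 716 mm⁴
  bottom flange (beyond web): d = -59 mm → contributes +2 137 716 mm⁴
Total I = 6 838 599 mm⁴.
For the y-axis: x̄ = 20.07 mm.
Repeating about the centroidal y-axis gives I_y = 1 068 020 mm⁴.
Polar second moment: J = I_x + I_y = 7 906 619 mm⁴.

J ≈ 7.9 × 10⁶ mm⁴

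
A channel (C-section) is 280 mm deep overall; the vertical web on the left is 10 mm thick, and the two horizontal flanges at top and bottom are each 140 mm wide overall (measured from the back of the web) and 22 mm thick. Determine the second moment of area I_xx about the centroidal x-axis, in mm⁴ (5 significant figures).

I_xx ≈ 1.1371 × 10⁸ mm⁴

Split into non-overlapping primitives; take the origin at the lower-left of the bounding box.
Web: 10 × 280, A = 2 800 mm², y = 140 mm, Ī = 18 293 333 mm⁴.
Top flange (beyond web): 130 × 22, A = 2 860 mm², y = 269 mm, Ī = 115353.3 mm⁴.
Bottom flange (beyond web): 130 × 22, A = 2 860 mm², y = 11 mm, Ī = 115353.3 mm⁴.
By symmetry the centroid is at mid-height, ȳ = 140 mm.
Transfer each piece to the centroidal x-axis using Ī + A·d² with d = y − 140:
  web: d = 0 mm → contributes +18 293 333 mm⁴
  top flange (beyond web): d = 129 mm → contributes +47 708 613 mm⁴
  bottom flange (beyond web): d = -129 mm → contributes +47 708 613 mm⁴
Total I = 113 710 560 mm⁴.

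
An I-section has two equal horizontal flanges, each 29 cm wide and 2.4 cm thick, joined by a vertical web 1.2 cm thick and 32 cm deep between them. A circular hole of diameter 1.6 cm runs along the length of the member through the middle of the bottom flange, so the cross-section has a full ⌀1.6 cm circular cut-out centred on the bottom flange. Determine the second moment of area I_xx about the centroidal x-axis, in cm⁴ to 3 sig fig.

I_xx ≈ 4.39 × 10⁴ cm⁴

Break the section into simple shapes (no overlaps), measuring from the bottom-left corner of the bounding box.
Bottom flange: 29 × 2.4, A = 69.6 cm², y = 1.2 cm, Ī = 33.408 cm⁴.
Web: 1.2 × 32, A = 38.4 cm², y = 18.4 cm, Ī = 3276.8 cm⁴.
Top flange: 29 × 2.4, A = 69.6 cm², y = 35.6 cm, Ī = 33.408 cm⁴.
Hole (subtracted): ⌀1.6, A = 2.0106 cm², y = 1.2 cm, Ī = 0.3217 cm⁴.
Centroid: ȳ = ΣA·y / ΣA = 18.597 cm.
Transfer each piece to the centroidal x-axis using Ī + A·d² with d = y − 18.597:
  bottom flange: d = -17.397 cm → contributes +21 098 cm⁴
  web: d = -0.19695 cm → contributes +3278.3 cm⁴
  top flange: d = 17.003 cm → contributes +20 155 cm⁴
  hole: d = -17.397 cm → contributes −608.84 cm⁴
Total I = 43 923 cm⁴.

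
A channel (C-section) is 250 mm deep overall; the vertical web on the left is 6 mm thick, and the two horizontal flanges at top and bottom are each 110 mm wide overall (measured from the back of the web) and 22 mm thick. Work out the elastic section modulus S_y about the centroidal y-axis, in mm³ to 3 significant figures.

S_y ≈ 1.15 × 10⁵ mm³

Break the section into simple shapes (no overlaps), measuring from the bottom-left corner of the bounding box.
Web: 6 × 250, A = 1 500 mm², x = 3 mm, Ī = 4 500 mm⁴.
Top flange (beyond web): 104 × 22, A = 2 288 mm², x = 58 mm, Ī = 2 062 251 mm⁴.
Bottom flange (beyond web): 104 × 22, A = 2 288 mm², x = 58 mm, Ī = 2 062 251 mm⁴.
Centroid: x̄ = ΣA·x / ΣA = 44.422 mm.
Transfer each piece to the centroidal y-axis using Ī + A·d² with d = x − 44.422:
  web: d = -41.422 mm → contributes +2 578 172 mm⁴
  top flange (beyond web): d = 13.578 mm → contributes +2 484 072 mm⁴
  bottom flange (beyond web): d = 13.578 mm → contributes +2 484 072 mm⁴
Total I = 7 546 315 mm⁴.
Extreme fibre distance c = 65.578 mm; S = I/c = 115 074 mm³.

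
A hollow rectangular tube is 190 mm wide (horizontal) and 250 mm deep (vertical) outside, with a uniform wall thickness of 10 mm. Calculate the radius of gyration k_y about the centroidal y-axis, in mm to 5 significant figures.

k_y ≈ 76.166 mm

Break the section into simple shapes (no overlaps), measuring from the bottom-left corner of the bounding box.
Outer rectangle: 190 × 250, A = 47 500 mm², x = 95 mm, Ī = 142 895 833 mm⁴.
Inner void (subtracted): 170 × 230, A = 39 100 mm², x = 95 mm, Ī = 94 165 833 mm⁴.
By symmetry the centroid is at mid-width, x̄ = 95 mm.
All pieces are centred on the centroidal y-axis, so I = ΣĪ (holes subtracted) = 48 730 000 mm⁴.
Radius of gyration: k = √(I/A) = √(48 730 000 / 8 400) = 76.16555 mm.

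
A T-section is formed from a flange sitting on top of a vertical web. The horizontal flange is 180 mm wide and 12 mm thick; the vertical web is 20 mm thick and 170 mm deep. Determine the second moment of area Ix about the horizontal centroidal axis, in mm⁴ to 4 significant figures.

Ix ≈ 1.915 × 10⁷ mm⁴

Split into non-overlapping primitives; take the origin at the lower-left of the bounding box.
Flange: 180 × 12, A = 2 160 mm², y = 176 mm, Ī = 25 920 mm⁴.
Web: 20 × 170, A = 3 400 mm², y = 85 mm, Ī = 8 188 333 mm⁴.
Centroid: ȳ = ΣA·y / ΣA = 120.353 mm.
Transfer each piece to the horizontal centroidal axis using Ī + A·d² with d = y − 120.353:
  flange: d = 55.6475 mm → contributes +6 714 667 mm⁴
  web: d = -35.3525 mm → contributes +12 437 655 mm⁴
Total I = 19 152 322 mm⁴.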